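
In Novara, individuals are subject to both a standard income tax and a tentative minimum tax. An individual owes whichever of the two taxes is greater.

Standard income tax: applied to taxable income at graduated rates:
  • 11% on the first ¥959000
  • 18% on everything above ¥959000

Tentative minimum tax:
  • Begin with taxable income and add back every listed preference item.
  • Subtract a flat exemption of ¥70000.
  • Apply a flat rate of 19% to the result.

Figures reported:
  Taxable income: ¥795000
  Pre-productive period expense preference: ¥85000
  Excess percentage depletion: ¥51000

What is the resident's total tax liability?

Tentative minimum tax:
  Adjusted income: ¥795000 + ¥85000 + ¥51000 = ¥931000
  Less exemption ¥70000 → base ¥861000
  ¥861000 × 19% = ¥163590

Standard income tax:
  ¥795000 × 11% = ¥87450

¥163590 > ¥87450, so the tentative minimum tax is the binding amount.

¥163590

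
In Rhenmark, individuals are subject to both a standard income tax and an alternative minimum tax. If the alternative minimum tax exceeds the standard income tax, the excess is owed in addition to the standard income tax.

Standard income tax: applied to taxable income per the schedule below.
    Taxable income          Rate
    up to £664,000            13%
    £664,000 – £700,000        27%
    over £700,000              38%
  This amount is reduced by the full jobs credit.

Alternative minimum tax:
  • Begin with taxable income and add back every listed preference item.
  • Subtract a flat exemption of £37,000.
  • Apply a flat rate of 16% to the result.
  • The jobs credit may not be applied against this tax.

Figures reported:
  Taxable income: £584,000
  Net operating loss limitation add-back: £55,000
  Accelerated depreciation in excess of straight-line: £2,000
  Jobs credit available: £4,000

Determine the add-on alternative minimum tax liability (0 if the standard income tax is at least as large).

£24,720

Standard income tax:
  £584,000 × 13% = £75,920
  Less jobs credit £4,000 → £71,920

Alternative minimum tax:
  Adjusted income: £584,000 + £55,000 + £2,000 = £641,000
  Less exemption £37,000 → base £604,000
  £604,000 × 16% = £96,640

Excess of alternative minimum tax over standard income tax: £96,640 − £71,920 = £24,720.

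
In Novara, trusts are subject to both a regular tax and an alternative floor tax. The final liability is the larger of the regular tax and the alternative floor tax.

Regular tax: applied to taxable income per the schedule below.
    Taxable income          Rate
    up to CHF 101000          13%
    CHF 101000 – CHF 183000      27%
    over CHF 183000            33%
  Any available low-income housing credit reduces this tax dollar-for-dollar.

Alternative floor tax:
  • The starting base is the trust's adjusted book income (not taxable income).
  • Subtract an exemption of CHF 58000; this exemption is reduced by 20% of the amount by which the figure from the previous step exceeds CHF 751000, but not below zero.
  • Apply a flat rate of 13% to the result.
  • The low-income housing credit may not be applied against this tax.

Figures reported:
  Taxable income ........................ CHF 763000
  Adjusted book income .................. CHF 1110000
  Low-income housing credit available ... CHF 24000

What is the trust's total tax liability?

Alternative floor tax:
  Base (adjusted book income): CHF 1110000
  Exemption: 20% × (CHF 1110000 − CHF 751000) = CHF 71800 ≥ CHF 58000, so the exemption is fully phased out
  Base: CHF 1110000 − CHF 0 = CHF 1110000
  CHF 1110000 × 13% = CHF 144300

Regular tax:
  CHF 101000 × 13% = CHF 13130
  CHF 82000 × 27% = CHF 22140
  CHF 580000 × 33% = CHF 191400
  → CHF 226670
  Less low-income housing credit CHF 24000 → CHF 202670

CHF 202670 > CHF 144300, so the regular tax governs.

CHF 202670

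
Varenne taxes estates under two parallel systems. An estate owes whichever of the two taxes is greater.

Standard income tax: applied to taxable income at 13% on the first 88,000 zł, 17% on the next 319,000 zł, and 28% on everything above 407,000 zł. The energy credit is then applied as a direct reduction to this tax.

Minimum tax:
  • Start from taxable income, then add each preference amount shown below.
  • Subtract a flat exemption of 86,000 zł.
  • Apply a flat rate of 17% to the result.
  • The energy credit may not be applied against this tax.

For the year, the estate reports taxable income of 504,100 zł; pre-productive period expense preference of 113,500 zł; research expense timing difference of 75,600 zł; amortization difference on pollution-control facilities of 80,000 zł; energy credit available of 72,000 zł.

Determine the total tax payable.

116,824 zł

Minimum tax:
  Adjusted income: 504,100 zł + 113,500 zł + 75,600 zł + 80,000 zł = 773,200 zł
  Less exemption 86,000 zł → base 687,200 zł
  687,200 zł × 17% = 116,824 zł

Standard income tax:
  88,000 zł × 13% = 11,440 zł
  319,000 zł × 17% = 54,230 zł
  97,100 zł × 28% = 27,188 zł
  → 92,858 zł
  Less energy credit 72,000 zł → 20,858 zł

116,824 zł > 20,858 zł, so the minimum tax is the binding amount.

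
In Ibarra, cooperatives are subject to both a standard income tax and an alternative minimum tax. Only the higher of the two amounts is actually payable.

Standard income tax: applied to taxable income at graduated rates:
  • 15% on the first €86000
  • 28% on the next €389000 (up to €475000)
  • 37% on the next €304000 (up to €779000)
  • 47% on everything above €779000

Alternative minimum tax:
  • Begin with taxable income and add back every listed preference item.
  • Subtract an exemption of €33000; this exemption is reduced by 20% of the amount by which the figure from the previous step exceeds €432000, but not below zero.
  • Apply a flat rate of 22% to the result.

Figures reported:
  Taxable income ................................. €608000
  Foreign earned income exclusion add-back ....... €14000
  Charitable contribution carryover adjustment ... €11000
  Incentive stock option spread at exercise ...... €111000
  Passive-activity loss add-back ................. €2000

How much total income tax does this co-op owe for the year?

€171030

Standard income tax:
  €86000 × 15% = €12900
  €389000 × 28% = €108920
  €133000 × 37% = €49210
  → €171030

Alternative minimum tax:
  Adjusted income: €608000 + €14000 + €11000 + €111000 + €2000 = €746000
  Exemption: 20% × (€746000 − €432000) = €62800 ≥ €33000, so the exemption is fully phased out
  Base: €746000 − €0 = €746000
  €746000 × 22% = €164120

€171030 > €164120, so the standard income tax governs.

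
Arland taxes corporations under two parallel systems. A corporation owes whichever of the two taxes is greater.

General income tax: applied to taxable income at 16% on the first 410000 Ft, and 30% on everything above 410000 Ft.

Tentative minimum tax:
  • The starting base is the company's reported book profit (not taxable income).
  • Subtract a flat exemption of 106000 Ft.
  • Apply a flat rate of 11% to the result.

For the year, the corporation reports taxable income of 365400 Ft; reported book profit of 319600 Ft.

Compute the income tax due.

58464 Ft

Tentative minimum tax:
  Base (reported book profit): 319600 Ft
  Less exemption 106000 Ft → base 213600 Ft
  213600 Ft × 11% = 23496 Ft

General income tax:
  365400 Ft × 16% = 58464 Ft

58464 Ft > 23496 Ft, so the general income tax governs.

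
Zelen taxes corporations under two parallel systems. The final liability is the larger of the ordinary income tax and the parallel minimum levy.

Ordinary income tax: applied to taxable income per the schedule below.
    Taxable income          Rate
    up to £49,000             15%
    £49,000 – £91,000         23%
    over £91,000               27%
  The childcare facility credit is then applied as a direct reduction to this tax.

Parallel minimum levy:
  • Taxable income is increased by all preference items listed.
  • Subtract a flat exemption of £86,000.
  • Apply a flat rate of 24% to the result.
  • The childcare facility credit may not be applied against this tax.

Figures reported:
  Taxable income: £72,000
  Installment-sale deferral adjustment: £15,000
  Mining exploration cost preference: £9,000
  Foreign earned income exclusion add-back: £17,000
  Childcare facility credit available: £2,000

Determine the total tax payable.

£10,640

Parallel minimum levy:
  Adjusted income: £72,000 + £15,000 + £9,000 + £17,000 = £113,000
  Less exemption £86,000 → base £27,000
  £27,000 × 24% = £6,480

Ordinary income tax:
  £49,000 × 15% = £7,350
  £23,000 × 23% = £5,290
  → £12,640
  Less childcare facility credit £2,000 → £10,640

£10,640 > £6,480, so the ordinary income tax governs.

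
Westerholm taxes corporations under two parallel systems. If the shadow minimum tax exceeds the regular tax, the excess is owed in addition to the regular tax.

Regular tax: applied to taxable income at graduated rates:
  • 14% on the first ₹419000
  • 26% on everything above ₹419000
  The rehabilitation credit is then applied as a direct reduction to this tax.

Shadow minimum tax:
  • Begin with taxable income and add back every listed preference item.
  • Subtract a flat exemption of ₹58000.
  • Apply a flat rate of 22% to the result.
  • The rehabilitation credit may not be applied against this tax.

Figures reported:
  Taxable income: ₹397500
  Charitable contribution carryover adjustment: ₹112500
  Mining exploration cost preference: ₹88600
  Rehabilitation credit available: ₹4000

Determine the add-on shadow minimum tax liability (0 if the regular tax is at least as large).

₹67282

Regular tax:
  ₹397500 × 14% = ₹55650
  Less rehabilitation credit ₹4000 → ₹51650

Shadow minimum tax:
  Adjusted income: ₹397500 + ₹112500 + ₹88600 = ₹598600
  Less exemption ₹58000 → base ₹540600
  ₹540600 × 22% = ₹118932

Excess of shadow minimum tax over regular tax: ₹118932 − ₹51650 = ₹67282.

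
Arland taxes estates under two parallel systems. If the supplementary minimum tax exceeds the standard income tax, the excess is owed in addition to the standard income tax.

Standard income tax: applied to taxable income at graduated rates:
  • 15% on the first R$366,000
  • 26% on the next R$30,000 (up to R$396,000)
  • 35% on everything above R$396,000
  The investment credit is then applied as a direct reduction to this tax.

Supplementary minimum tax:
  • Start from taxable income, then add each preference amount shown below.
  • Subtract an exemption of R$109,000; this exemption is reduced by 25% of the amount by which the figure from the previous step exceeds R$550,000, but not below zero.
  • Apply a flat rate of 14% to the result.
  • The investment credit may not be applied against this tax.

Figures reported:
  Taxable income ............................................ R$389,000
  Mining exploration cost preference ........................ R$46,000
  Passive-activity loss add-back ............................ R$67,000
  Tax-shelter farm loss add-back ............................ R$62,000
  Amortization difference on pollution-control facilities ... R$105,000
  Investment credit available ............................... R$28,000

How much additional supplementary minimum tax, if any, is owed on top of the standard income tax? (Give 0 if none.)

Standard income tax:
  R$366,000 × 15% = R$54,900
  R$23,000 × 26% = R$5,980
  → R$60,880
  Less investment credit R$28,000 → R$32,880

Supplementary minimum tax:
  Adjusted income: R$389,000 + R$46,000 + R$67,000 + R$62,000 + R$105,000 = R$669,000
  Exemption: R$109,000 − 25% × (R$669,000 − R$550,000) = R$109,000 − R$29,750 = R$79,250
  Base: R$669,000 − R$79,250 = R$589,750
  R$589,750 × 14% = R$82,565

Excess of supplementary minimum tax over standard income tax: R$82,565 − R$32,880 = R$49,685.

R$49,685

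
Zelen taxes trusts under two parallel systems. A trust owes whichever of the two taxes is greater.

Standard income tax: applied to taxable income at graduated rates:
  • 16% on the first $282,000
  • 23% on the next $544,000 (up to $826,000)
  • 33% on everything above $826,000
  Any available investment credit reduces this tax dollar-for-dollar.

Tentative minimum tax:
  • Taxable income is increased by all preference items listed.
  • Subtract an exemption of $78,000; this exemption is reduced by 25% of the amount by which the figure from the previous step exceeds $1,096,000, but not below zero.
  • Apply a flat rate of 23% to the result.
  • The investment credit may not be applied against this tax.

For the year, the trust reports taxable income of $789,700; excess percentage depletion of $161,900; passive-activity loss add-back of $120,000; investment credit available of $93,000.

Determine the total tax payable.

Tentative minimum tax:
  Adjusted income: $789,700 + $161,900 + $120,000 = $1,071,600
  Exemption: $1,071,600 ≤ $1,096,000, so full $78,000 applies
  Base: $1,071,600 − $78,000 = $993,600
  $993,600 × 23% = $228,528

Standard income tax:
  $282,000 × 16% = $45,120
  $507,700 × 23% = $116,771
  → $161,891
  Less investment credit $93,000 → $68,891

$228,528 > $68,891, so the tentative minimum tax is the binding amount.

$228,528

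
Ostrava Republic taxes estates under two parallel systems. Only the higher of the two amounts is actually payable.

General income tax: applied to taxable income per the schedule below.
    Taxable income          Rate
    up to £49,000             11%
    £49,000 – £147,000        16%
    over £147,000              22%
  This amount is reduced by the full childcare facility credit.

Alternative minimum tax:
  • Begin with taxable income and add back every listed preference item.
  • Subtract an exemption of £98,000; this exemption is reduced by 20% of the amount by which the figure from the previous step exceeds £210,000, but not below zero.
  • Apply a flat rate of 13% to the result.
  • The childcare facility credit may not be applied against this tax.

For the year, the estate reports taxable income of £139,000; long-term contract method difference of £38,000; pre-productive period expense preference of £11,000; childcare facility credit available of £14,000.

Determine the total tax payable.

General income tax:
  £49,000 × 11% = £5,390
  £90,000 × 16% = £14,400
  → £19,790
  Less childcare facility credit £14,000 → £5,790

Alternative minimum tax:
  Adjusted income: £139,000 + £38,000 + £11,000 = £188,000
  Exemption: £188,000 ≤ £210,000, so full £98,000 applies
  Base: £188,000 − £98,000 = £90,000
  £90,000 × 13% = £11,700

£11,700 > £5,790, so the alternative minimum tax is the binding amount.

£11,700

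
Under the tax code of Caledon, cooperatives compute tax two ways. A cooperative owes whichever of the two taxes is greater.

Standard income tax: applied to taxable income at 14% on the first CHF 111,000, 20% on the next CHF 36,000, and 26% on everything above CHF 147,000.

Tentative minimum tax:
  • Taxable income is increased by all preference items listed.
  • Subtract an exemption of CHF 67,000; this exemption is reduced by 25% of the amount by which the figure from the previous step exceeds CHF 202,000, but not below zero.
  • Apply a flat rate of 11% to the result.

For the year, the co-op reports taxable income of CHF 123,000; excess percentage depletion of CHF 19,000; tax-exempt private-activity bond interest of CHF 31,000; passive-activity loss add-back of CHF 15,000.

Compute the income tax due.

Tentative minimum tax:
  Adjusted income: CHF 123,000 + CHF 19,000 + CHF 31,000 + CHF 15,000 = CHF 188,000
  Exemption: CHF 188,000 ≤ CHF 202,000, so full CHF 67,000 applies
  Base: CHF 188,000 − CHF 67,000 = CHF 121,000
  CHF 121,000 × 11% = CHF 13,310

Standard income tax:
  CHF 111,000 × 14% = CHF 15,540
  CHF 12,000 × 20% = CHF 2,400
  → CHF 17,940

CHF 17,940 > CHF 13,310, so the standard income tax governs.

CHF 17,940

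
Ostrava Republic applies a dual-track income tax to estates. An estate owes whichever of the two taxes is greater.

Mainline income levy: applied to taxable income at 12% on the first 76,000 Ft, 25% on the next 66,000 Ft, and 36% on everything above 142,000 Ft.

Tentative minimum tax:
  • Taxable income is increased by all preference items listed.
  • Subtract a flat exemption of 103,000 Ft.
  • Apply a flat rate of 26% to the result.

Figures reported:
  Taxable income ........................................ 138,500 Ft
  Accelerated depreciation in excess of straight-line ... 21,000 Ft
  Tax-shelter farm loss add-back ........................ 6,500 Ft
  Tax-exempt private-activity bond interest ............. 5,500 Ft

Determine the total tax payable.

24,745 Ft

Mainline income levy:
  76,000 Ft × 12% = 9,120 Ft
  62,500 Ft × 25% = 15,625 Ft
  → 24,745 Ft

Tentative minimum tax:
  Adjusted income: 138,500 Ft + 21,000 Ft + 6,500 Ft + 5,500 Ft = 171,500 Ft
  Less exemption 103,000 Ft → base 68,500 Ft
  68,500 Ft × 26% = 17,810 Ft

24,745 Ft > 17,810 Ft, so the mainline income levy governs.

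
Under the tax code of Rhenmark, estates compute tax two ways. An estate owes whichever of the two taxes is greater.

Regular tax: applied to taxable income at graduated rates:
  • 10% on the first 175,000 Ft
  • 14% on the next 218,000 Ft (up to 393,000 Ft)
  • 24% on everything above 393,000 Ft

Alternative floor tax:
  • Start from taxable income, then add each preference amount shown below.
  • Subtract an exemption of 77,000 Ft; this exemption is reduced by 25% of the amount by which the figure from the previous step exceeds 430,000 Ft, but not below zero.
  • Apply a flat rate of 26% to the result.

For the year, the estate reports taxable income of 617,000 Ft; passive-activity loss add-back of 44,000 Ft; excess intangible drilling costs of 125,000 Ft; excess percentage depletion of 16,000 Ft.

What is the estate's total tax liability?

208,520 Ft

Regular tax:
  175,000 Ft × 10% = 17,500 Ft
  218,000 Ft × 14% = 30,520 Ft
  224,000 Ft × 24% = 53,760 Ft
  → 101,780 Ft

Alternative floor tax:
  Adjusted income: 617,000 Ft + 44,000 Ft + 125,000 Ft + 16,000 Ft = 802,000 Ft
  Exemption: 25% × (802,000 Ft − 430,000 Ft) = 93,000 Ft ≥ 77,000 Ft, so the exemption is fully phased out
  Base: 802,000 Ft − 0 Ft = 802,000 Ft
  802,000 Ft × 26% = 208,520 Ft

208,520 Ft > 101,780 Ft, so the alternative floor tax is the binding amount.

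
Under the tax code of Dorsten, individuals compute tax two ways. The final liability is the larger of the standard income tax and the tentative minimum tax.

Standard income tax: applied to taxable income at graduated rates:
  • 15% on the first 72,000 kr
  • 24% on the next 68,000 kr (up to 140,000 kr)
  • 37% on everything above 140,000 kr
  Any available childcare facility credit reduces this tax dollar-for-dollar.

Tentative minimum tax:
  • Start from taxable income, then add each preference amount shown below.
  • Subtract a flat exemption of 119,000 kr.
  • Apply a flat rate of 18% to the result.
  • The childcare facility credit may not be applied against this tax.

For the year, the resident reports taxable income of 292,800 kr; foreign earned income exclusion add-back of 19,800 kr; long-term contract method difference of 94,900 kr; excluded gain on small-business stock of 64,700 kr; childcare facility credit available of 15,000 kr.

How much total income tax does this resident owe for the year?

68,656 kr

Standard income tax:
  72,000 kr × 15% = 10,800 kr
  68,000 kr × 24% = 16,320 kr
  152,800 kr × 37% = 56,536 kr
  → 83,656 kr
  Less childcare facility credit 15,000 kr → 68,656 kr

Tentative minimum tax:
  Adjusted income: 292,800 kr + 19,800 kr + 94,900 kr + 64,700 kr = 472,200 kr
  Less exemption 119,000 kr → base 353,200 kr
  353,200 kr × 18% = 63,576 kr

68,656 kr > 63,576 kr, so the standard income tax governs.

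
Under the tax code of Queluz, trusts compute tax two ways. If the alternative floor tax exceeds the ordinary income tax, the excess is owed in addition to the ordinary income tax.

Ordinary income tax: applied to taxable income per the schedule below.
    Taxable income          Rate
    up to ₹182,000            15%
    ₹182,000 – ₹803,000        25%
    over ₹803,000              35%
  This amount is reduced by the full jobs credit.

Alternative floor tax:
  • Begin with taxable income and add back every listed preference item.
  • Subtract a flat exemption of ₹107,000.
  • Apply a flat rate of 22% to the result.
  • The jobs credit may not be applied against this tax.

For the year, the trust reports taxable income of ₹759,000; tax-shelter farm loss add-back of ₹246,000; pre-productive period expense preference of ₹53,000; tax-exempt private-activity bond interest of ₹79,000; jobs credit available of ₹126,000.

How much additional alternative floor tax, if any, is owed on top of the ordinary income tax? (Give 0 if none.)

₹181,050

Alternative floor tax:
  Adjusted income: ₹759,000 + ₹246,000 + ₹53,000 + ₹79,000 = ₹1,137,000
  Less exemption ₹107,000 → base ₹1,030,000
  ₹1,030,000 × 22% = ₹226,600

Ordinary income tax:
  ₹182,000 × 15% = ₹27,300
  ₹577,000 × 25% = ₹144,250
  → ₹171,550
  Less jobs credit ₹126,000 → ₹45,550

Excess of alternative floor tax over ordinary income tax: ₹226,600 − ₹45,550 = ₹181,050.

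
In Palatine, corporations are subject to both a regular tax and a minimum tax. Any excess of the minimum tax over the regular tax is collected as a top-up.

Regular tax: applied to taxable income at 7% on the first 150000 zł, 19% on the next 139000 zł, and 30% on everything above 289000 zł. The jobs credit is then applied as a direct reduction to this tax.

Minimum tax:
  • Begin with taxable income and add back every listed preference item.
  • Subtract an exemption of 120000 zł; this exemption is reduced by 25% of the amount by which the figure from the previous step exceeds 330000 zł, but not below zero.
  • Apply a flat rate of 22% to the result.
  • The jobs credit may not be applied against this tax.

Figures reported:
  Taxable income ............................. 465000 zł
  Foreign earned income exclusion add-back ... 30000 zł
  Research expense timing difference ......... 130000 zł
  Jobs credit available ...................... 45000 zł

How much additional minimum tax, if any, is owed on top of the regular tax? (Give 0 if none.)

82615 zł

Minimum tax:
  Adjusted income: 465000 zł + 30000 zł + 130000 zł = 625000 zł
  Exemption: 120000 zł − 25% × (625000 zł − 330000 zł) = 120000 zł − 73750 zł = 46250 zł
  Base: 625000 zł − 46250 zł = 578750 zł
  578750 zł × 22% = 127325 zł

Regular tax:
  150000 zł × 7% = 10500 zł
  139000 zł × 19% = 26410 zł
  176000 zł × 30% = 52800 zł
  → 89710 zł
  Less jobs credit 45000 zł → 44710 zł

Excess of minimum tax over regular tax: 127325 zł − 44710 zł = 82615 zł.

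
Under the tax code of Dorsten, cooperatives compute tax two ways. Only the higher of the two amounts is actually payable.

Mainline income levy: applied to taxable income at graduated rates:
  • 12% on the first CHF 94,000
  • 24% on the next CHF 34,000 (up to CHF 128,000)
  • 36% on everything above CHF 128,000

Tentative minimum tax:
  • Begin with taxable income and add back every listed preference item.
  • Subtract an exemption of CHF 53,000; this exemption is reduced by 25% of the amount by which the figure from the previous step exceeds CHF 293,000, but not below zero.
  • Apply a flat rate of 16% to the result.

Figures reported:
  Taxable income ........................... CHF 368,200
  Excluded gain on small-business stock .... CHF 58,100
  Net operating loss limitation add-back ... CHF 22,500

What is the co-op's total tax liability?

Tentative minimum tax:
  Adjusted income: CHF 368,200 + CHF 58,100 + CHF 22,500 = CHF 448,800
  Exemption: CHF 53,000 − 25% × (CHF 448,800 − CHF 293,000) = CHF 53,000 − CHF 38,950 = CHF 14,050
  Base: CHF 448,800 − CHF 14,050 = CHF 434,750
  CHF 434,750 × 16% = CHF 69,560

Mainline income levy:
  CHF 94,000 × 12% = CHF 11,280
  CHF 34,000 × 24% = CHF 8,160
  CHF 240,200 × 36% = CHF 86,472
  → CHF 105,912

CHF 105,912 > CHF 69,560, so the mainline income levy governs.

CHF 105,912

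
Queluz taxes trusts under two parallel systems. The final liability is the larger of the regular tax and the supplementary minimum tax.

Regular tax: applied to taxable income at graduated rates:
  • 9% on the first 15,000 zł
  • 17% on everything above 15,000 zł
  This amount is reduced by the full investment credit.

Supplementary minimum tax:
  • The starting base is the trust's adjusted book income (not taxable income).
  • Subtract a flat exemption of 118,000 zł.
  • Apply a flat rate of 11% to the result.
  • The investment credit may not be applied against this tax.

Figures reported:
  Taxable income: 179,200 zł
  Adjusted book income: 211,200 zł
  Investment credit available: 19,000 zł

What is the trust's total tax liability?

Supplementary minimum tax:
  Base (adjusted book income): 211,200 zł
  Less exemption 118,000 zł → base 93,200 zł
  93,200 zł × 11% = 10,252 zł

Regular tax:
  15,000 zł × 9% = 1,350 zł
  164,200 zł × 17% = 27,914 zł
  → 29,264 zł
  Less investment credit 19,000 zł → 10,264 zł

10,264 zł > 10,252 zł, so the regular tax governs.

10,264 zł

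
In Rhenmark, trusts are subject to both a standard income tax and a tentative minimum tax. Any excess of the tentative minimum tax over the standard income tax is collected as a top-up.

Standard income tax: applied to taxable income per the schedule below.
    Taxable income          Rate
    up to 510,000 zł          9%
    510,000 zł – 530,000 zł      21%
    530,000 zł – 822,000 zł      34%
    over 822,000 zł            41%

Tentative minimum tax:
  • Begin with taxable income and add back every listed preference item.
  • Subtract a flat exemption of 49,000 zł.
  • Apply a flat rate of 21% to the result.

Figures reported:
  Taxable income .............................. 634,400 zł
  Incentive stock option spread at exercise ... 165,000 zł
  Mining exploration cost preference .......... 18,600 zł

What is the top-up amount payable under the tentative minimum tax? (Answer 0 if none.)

75,894 zł

Tentative minimum tax:
  Adjusted income: 634,400 zł + 165,000 zł + 18,600 zł = 818,000 zł
  Less exemption 49,000 zł → base 769,000 zł
  769,000 zł × 21% = 161,490 zł

Standard income tax:
  510,000 zł × 9% = 45,900 zł
  20,000 zł × 21% = 4,200 zł
  104,400 zł × 34% = 35,496 zł
  → 85,596 zł

Excess of tentative minimum tax over standard income tax: 161,490 zł − 85,596 zł = 75,894 zł.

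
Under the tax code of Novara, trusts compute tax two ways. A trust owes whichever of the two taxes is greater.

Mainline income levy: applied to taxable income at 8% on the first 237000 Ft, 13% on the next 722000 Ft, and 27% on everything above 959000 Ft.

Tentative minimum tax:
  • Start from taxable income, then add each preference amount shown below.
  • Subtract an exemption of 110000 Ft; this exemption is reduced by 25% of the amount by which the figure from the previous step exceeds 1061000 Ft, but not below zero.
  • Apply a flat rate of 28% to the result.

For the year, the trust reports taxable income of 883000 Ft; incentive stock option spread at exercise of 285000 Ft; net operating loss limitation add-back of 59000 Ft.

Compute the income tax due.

Tentative minimum tax:
  Adjusted income: 883000 Ft + 285000 Ft + 59000 Ft = 1227000 Ft
  Exemption: 110000 Ft − 25% × (1227000 Ft − 1061000 Ft) = 110000 Ft − 41500 Ft = 68500 Ft
  Base: 1227000 Ft − 68500 Ft = 1158500 Ft
  1158500 Ft × 28% = 324380 Ft

Mainline income levy:
  237000 Ft × 8% = 18960 Ft
  646000 Ft × 13% = 83980 Ft
  → 102940 Ft

324380 Ft > 102940 Ft, so the tentative minimum tax is the binding amount.

324380 Ft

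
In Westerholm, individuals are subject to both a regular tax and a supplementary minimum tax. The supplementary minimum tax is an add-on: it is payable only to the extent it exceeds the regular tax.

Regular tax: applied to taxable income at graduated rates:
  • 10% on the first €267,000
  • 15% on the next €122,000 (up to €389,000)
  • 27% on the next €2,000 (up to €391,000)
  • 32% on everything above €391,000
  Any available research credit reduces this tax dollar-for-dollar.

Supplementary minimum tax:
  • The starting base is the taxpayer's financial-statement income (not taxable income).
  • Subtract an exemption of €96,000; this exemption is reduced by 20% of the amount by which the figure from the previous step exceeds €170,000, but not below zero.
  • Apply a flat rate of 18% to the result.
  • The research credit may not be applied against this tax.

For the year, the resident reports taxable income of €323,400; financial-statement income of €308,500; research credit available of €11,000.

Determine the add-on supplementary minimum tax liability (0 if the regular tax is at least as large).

Supplementary minimum tax:
  Base (financial-statement income): €308,500
  Exemption: €96,000 − 20% × (€308,500 − €170,000) = €96,000 − €27,700 = €68,300
  Base: €308,500 − €68,300 = €240,200
  €240,200 × 18% = €43,236

Regular tax:
  €267,000 × 10% = €26,700
  €56,400 × 15% = €8,460
  → €35,160
  Less research credit €11,000 → €24,160

Excess of supplementary minimum tax over regular tax: €43,236 − €24,160 = €19,076.

€19,076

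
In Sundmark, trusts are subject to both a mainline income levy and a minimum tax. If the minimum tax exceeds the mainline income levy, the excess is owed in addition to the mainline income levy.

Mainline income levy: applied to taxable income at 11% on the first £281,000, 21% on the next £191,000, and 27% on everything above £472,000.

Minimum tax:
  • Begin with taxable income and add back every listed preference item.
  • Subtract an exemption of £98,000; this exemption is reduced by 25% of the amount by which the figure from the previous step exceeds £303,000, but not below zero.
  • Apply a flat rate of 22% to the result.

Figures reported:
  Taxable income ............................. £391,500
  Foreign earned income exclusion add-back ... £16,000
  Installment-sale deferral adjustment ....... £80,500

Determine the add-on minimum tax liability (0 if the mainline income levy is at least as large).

Minimum tax:
  Adjusted income: £391,500 + £16,000 + £80,500 = £488,000
  Exemption: £98,000 − 25% × (£488,000 − £303,000) = £98,000 − £46,250 = £51,750
  Base: £488,000 − £51,750 = £436,250
  £436,250 × 22% = £95,975

Mainline income levy:
  £281,000 × 11% = £30,910
  £110,500 × 21% = £23,205
  → £54,115

Excess of minimum tax over mainline income levy: £95,975 − £54,115 = £41,860.

£41,860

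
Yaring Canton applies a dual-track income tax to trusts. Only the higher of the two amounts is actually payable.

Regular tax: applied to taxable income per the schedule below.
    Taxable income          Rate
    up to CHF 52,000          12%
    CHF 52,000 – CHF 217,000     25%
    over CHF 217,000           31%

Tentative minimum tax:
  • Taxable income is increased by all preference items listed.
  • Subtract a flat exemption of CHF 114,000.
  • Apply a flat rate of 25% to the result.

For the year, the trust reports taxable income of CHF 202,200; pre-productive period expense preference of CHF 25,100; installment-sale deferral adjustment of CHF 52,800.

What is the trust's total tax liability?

CHF 43,790

Tentative minimum tax:
  Adjusted income: CHF 202,200 + CHF 25,100 + CHF 52,800 = CHF 280,100
  Less exemption CHF 114,000 → base CHF 166,100
  CHF 166,100 × 25% = CHF 41,525

Regular tax:
  CHF 52,000 × 12% = CHF 6,240
  CHF 150,200 × 25% = CHF 37,550
  → CHF 43,790

CHF 43,790 > CHF 41,525, so the regular tax governs.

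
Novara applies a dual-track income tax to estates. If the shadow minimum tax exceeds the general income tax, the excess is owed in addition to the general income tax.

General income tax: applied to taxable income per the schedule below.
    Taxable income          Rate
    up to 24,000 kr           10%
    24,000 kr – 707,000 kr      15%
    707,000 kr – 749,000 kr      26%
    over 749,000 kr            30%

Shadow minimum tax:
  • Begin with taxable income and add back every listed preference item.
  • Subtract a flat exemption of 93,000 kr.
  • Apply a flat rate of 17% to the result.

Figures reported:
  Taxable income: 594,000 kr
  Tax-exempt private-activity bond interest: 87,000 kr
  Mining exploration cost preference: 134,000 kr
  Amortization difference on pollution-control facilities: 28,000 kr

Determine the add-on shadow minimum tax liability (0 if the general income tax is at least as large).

39,600 kr

Shadow minimum tax:
  Adjusted income: 594,000 kr + 87,000 kr + 134,000 kr + 28,000 kr = 843,000 kr
  Less exemption 93,000 kr → base 750,000 kr
  750,000 kr × 17% = 127,500 kr

General income tax:
  24,000 kr × 10% = 2,400 kr
  570,000 kr × 15% = 85,500 kr
  → 87,900 kr

Excess of shadow minimum tax over general income tax: 127,500 kr − 87,900 kr = 39,600 kr.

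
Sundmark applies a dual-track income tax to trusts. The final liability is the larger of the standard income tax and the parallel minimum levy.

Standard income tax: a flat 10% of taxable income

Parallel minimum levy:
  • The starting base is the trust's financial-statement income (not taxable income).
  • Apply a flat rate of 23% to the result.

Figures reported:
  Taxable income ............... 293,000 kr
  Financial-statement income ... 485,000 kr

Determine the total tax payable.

Standard income tax:
  293,000 kr × 10% = 29,300 kr

Parallel minimum levy:
  Base (financial-statement income): 485,000 kr
  485,000 kr × 23% = 111,550 kr

111,550 kr > 29,300 kr, so the parallel minimum levy is the binding amount.

111,550 kr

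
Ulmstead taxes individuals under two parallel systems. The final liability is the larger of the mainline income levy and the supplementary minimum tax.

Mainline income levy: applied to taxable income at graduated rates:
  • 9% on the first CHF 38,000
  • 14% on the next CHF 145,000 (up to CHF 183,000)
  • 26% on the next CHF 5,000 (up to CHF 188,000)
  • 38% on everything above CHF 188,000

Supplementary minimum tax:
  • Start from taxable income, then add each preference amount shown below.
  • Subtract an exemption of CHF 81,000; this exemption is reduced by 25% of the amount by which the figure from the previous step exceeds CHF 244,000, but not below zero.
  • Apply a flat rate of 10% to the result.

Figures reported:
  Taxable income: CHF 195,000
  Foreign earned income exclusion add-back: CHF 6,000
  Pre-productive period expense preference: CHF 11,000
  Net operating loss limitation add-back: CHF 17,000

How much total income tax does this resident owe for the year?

CHF 27,680

Supplementary minimum tax:
  Adjusted income: CHF 195,000 + CHF 6,000 + CHF 11,000 + CHF 17,000 = CHF 229,000
  Exemption: CHF 229,000 ≤ CHF 244,000, so full CHF 81,000 applies
  Base: CHF 229,000 − CHF 81,000 = CHF 148,000
  CHF 148,000 × 10% = CHF 14,800

Mainline income levy:
  CHF 38,000 × 9% = CHF 3,420
  CHF 145,000 × 14% = CHF 20,300
  CHF 5,000 × 26% = CHF 1,300
  CHF 7,000 × 38% = CHF 2,660
  → CHF 27,680

CHF 27,680 > CHF 14,800, so the mainline income levy governs.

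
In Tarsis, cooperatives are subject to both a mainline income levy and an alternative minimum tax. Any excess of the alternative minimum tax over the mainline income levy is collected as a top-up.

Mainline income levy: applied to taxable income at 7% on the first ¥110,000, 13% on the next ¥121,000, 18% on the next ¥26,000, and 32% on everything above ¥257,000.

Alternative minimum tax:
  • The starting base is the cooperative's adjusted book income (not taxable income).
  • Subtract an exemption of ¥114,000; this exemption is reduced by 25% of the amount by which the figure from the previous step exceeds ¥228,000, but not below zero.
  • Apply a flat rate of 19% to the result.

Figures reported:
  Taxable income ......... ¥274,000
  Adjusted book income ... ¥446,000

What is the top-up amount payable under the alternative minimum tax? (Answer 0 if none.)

Mainline income levy:
  ¥110,000 × 7% = ¥7,700
  ¥121,000 × 13% = ¥15,730
  ¥26,000 × 18% = ¥4,680
  ¥17,000 × 32% = ¥5,440
  → ¥33,550

Alternative minimum tax:
  Base (adjusted book income): ¥446,000
  Exemption: ¥114,000 − 25% × (¥446,000 − ¥228,000) = ¥114,000 − ¥54,500 = ¥59,500
  Base: ¥446,000 − ¥59,500 = ¥386,500
  ¥386,500 × 19% = ¥73,435

Excess of alternative minimum tax over mainline income levy: ¥73,435 − ¥33,550 = ¥39,885.

¥39,885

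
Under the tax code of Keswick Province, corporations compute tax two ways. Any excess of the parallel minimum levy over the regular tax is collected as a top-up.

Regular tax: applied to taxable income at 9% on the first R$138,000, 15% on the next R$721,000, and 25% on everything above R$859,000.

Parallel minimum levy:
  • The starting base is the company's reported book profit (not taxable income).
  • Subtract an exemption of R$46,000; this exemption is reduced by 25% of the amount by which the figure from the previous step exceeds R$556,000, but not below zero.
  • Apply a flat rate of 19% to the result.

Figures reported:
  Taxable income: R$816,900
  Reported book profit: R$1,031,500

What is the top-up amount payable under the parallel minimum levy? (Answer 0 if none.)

Regular tax:
  R$138,000 × 9% = R$12,420
  R$678,900 × 15% = R$101,835
  → R$114,255

Parallel minimum levy:
  Base (reported book profit): R$1,031,500
  Exemption: 25% × (R$1,031,500 − R$556,000) = R$118,875 ≥ R$46,000, so the exemption is fully phased out
  Base: R$1,031,500 − R$0 = R$1,031,500
  R$1,031,500 × 19% = R$195,985

Excess of parallel minimum levy over regular tax: R$195,985 − R$114,255 = R$81,730.

R$81,730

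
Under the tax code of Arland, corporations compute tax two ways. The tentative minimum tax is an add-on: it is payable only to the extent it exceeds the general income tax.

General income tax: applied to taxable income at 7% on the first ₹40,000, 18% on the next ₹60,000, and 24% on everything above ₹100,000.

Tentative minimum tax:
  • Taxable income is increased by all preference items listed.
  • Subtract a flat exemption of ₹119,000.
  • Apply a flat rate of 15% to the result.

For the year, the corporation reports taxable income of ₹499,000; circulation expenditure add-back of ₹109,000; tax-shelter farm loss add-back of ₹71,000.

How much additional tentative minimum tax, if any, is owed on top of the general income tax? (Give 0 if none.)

₹0

Tentative minimum tax:
  Adjusted income: ₹499,000 + ₹109,000 + ₹71,000 = ₹679,000
  Less exemption ₹119,000 → base ₹560,000
  ₹560,000 × 15% = ₹84,000

General income tax:
  ₹40,000 × 7% = ₹2,800
  ₹60,000 × 18% = ₹10,800
  ₹399,000 × 24% = ₹95,760
  → ₹109,360

₹84,000 ≤ ₹109,360, so no add-on is due.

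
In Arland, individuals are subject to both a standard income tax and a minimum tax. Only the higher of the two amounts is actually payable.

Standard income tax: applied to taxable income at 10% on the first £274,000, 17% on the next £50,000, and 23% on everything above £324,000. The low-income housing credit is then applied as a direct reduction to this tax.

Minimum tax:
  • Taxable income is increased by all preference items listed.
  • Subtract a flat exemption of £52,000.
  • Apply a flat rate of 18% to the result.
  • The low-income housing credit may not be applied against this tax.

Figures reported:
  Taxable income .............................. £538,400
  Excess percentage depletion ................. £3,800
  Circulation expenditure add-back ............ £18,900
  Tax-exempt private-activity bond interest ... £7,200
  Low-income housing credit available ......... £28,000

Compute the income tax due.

£92,934

Standard income tax:
  £274,000 × 10% = £27,400
  £50,000 × 17% = £8,500
  £214,400 × 23% = £49,312
  → £85,212
  Less low-income housing credit £28,000 → £57,212

Minimum tax:
  Adjusted income: £538,400 + £3,800 + £18,900 + £7,200 = £568,300
  Less exemption £52,000 → base £516,300
  £516,300 × 18% = £92,934

£92,934 > £57,212, so the minimum tax is the binding amount.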